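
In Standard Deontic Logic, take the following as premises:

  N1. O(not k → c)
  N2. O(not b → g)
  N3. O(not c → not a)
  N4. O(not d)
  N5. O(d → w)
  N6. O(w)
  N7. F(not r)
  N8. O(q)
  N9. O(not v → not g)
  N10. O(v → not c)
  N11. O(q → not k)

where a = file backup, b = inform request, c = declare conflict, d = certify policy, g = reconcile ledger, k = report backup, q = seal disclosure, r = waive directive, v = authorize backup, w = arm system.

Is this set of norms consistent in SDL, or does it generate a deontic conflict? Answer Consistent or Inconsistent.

Consistent

Premise 5 is O(d → w); even if O(w) held, inferring O(d) would be affirming the consequent — invalid.
So O(d) is not derivable, and the apparent clash with O(not d) does not arise.
A world satisfying every obligation exists (e.g. a=false, b=true, c=true, d=false, g=false, k=false, q=true, r=true, v=false, w=true); no atom is both obligatory and forbidden, so the set is consistent.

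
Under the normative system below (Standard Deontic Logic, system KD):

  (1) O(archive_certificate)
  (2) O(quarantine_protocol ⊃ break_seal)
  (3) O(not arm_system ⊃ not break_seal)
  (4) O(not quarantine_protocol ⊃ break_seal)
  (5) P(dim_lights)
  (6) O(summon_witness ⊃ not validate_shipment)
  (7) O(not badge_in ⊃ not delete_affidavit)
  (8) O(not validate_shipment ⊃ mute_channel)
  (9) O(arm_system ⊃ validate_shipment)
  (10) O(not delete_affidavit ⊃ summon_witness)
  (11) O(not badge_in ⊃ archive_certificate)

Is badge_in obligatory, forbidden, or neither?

Obligatory

Premises 2 and 4 cover both cases: O(quarantine_protocol ⊃ break_seal) and O(not quarantine_protocol ⊃ break_seal). Since quarantine_protocol ∨ not quarantine_protocol is a tautology, O(break_seal) follows.
Premise 3 is O(not arm_system ⊃ not break_seal); contrapositively O(break_seal ⊃ arm_system). Since O(break_seal) holds, K gives O(arm_system).
From O(arm_system) and premise 9, O(arm_system ⊃ validate_shipment), we obtain O(validate_shipment).
Premise 6, O(summon_witness ⊃ not validate_shipment), contraposes to O(validate_shipment ⊃ not summon_witness); with O(validate_shipment) we get O(not summon_witness).
Premise 10, O(not delete_affidavit ⊃ summon_witness), contraposes to O(not summon_witness ⊃ delete_affidavit); with O(not summon_witness) we get O(delete_affidavit).
Premise 7, O(not badge_in ⊃ not delete_affidavit), contraposes to O(delete_affidavit ⊃ badge_in); with O(delete_affidavit) we get O(badge_in).
Premises 1, 5, 8, 11 do not contribute to this derivation.
Hence badge_in is obligatory.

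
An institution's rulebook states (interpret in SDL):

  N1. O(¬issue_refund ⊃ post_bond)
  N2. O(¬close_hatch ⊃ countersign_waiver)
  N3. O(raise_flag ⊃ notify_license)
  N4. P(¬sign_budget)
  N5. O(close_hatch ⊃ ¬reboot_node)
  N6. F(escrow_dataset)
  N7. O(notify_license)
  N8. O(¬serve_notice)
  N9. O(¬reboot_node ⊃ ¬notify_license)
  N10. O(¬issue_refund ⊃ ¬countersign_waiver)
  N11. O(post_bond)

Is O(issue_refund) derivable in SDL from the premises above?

From premise 7 we have O(notify_license).
Premise 9, O(¬reboot_node ⊃ ¬notify_license), contraposes to O(notify_license ⊃ reboot_node); with O(notify_license) we get O(reboot_node).
Premise 5, O(close_hatch ⊃ ¬reboot_node), contraposes to O(reboot_node ⊃ ¬close_hatch); with O(reboot_node) we get O(¬close_hatch).
From O(¬close_hatch) and premise 2, O(¬close_hatch ⊃ countersign_waiver), we obtain O(countersign_waiver).
Premise 10, O(¬issue_refund ⊃ ¬countersign_waiver), contraposes to O(countersign_waiver ⊃ issue_refund); with O(countersign_waiver) we get O(issue_refund).
Premises 1, 3, 4, 6, 8, 11 do not contribute to this derivation.
So O(issue_refund) follows.

Yes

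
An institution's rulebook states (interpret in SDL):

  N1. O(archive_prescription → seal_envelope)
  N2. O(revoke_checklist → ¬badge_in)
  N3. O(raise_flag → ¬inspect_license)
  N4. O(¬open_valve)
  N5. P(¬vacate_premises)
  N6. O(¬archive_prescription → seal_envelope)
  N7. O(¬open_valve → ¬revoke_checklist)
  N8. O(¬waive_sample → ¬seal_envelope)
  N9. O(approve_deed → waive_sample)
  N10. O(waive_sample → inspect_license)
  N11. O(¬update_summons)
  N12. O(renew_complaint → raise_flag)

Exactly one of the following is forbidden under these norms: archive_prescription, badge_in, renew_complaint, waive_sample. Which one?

renew_complaint

By case analysis on ¬archive_prescription: premise 6 gives O(¬archive_prescription → seal_envelope) and premise 1 gives O(archive_prescription → seal_envelope), so O(seal_envelope) either way.
Premise 8, O(¬waive_sample → ¬seal_envelope), contraposes to O(seal_envelope → waive_sample); with O(seal_envelope) we get O(waive_sample).
Applying K to premise 10 (O(waive_sample → inspect_license)) and O(waive_sample) yields O(inspect_license).
Premise 3 is O(raise_flag → ¬inspect_license); contrapositively O(inspect_license → ¬raise_flag). Since O(inspect_license) holds, K gives O(¬raise_flag).
Premise 12, O(renew_complaint → raise_flag), contraposes to O(¬raise_flag → ¬renew_complaint); with O(¬raise_flag) we get O(¬renew_complaint).
So O(¬renew_complaint) holds, i.e. renew_complaint is forbidden. None of the other listed options is forbidden under the premises.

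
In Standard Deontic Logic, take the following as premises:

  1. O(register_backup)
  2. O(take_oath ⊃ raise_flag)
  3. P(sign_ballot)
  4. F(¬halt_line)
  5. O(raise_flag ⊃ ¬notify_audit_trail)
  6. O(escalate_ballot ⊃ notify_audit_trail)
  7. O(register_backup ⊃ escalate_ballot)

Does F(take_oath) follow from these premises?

Yes

Premise 1 gives O(register_backup).
Applying K to premise 7 (O(register_backup ⊃ escalate_ballot)) and O(register_backup) yields O(escalate_ballot).
Applying K to premise 6 (O(escalate_ballot ⊃ notify_audit_trail)) and O(escalate_ballot) yields O(notify_audit_trail).
Premise 5 is O(raise_flag ⊃ ¬notify_audit_trail); contrapositively O(notify_audit_trail ⊃ ¬raise_flag). Since O(notify_audit_trail) holds, K gives O(¬raise_flag).
Premise 2, O(take_oath ⊃ raise_flag), contraposes to O(¬raise_flag ⊃ ¬take_oath); with O(¬raise_flag) we get O(¬take_oath).
Premises 3, 4 do not contribute to this derivation.
So O(¬take_oath) holds, i.e. F(take_oath). The claim follows.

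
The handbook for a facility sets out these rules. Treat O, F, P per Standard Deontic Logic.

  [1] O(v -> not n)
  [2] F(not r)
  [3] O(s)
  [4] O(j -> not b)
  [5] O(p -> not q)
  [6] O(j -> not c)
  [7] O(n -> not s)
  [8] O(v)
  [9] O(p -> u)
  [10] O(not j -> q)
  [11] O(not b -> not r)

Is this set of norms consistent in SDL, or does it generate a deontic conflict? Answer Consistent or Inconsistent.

Consistent

Premise 7 is O(n -> not s), but O(n) is not derivable from the premises, so it does not yield O(not s).
So O(not s) is not derivable, and the apparent clash with O(s) does not arise.
A world satisfying every obligation exists (e.g. b=true, c=false, j=false, n=false, p=false, q=true, r=true, s=true, u=false, v=true); no atom is both obligatory and forbidden, so the set is consistent.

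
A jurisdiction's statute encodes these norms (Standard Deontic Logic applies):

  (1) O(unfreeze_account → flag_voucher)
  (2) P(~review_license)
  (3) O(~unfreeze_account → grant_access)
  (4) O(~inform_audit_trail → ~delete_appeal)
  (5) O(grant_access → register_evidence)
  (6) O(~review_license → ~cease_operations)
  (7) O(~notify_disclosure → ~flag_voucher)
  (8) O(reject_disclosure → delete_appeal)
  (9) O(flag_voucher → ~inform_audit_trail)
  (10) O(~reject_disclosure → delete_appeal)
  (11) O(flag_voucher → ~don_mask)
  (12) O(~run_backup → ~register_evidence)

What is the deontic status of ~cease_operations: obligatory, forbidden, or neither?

Neither

Premise 6 is O(~review_license → ~cease_operations), but O(~review_license) is not derivable from the premises (the permission P(~review_license) asserts only ~O(review_license), not O(~review_license)), so it does not yield O(~cease_operations).
No premise or chain of K-axiom applications forces O(~cease_operations), and none forces O(cease_operations). So ~cease_operations is neither obligatory nor forbidden under these norms.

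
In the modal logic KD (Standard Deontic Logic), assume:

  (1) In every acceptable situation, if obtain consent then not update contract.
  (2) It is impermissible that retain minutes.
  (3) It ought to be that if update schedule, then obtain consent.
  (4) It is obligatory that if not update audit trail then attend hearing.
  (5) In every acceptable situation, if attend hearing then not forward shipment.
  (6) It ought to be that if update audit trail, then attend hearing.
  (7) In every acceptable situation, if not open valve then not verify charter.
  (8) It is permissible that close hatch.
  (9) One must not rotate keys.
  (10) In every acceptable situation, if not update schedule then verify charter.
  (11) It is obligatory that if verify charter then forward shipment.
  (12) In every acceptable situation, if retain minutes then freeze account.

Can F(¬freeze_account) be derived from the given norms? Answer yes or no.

No

Premise 12 is O(retain_minutes → freeze_account), but O(retain_minutes) is not derivable from the premises, so it does not yield O(freeze_account).
No other premise forces O(freeze_account). An ideal world satisfying every premise can still have ¬freeze_account true, so F(¬freeze_account) is not derivable.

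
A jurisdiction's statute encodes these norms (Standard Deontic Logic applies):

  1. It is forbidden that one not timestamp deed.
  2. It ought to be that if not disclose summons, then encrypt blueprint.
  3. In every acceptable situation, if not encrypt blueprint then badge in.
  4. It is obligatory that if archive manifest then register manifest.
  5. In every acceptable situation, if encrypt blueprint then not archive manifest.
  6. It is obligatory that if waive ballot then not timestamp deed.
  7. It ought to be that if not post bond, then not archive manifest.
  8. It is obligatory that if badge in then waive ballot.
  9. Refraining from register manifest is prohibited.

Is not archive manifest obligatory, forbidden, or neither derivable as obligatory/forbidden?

Premise 1 is F(¬timestamp_deed), i.e. O(timestamp_deed).
Premise 6 is O(waive_ballot → ¬timestamp_deed); contrapositively O(timestamp_deed → ¬waive_ballot). Since O(timestamp_deed) holds, K gives O(¬waive_ballot).
The contrapositive of premise 8 (O(badge_in → waive_ballot)) is O(¬waive_ballot → ¬badge_in), and O(¬waive_ballot) is already established, so O(¬badge_in).
Premise 3, O(¬encrypt_blueprint → badge_in), contraposes to O(¬badge_in → encrypt_blueprint); with O(¬badge_in) we get O(encrypt_blueprint).
From O(encrypt_blueprint) and premise 5, O(encrypt_blueprint → ¬archive_manifest), we obtain O(¬archive_manifest).
Premises 2, 4, 7, 9 do not contribute to this derivation.
Hence ¬archive_manifest is obligatory.

Obligatory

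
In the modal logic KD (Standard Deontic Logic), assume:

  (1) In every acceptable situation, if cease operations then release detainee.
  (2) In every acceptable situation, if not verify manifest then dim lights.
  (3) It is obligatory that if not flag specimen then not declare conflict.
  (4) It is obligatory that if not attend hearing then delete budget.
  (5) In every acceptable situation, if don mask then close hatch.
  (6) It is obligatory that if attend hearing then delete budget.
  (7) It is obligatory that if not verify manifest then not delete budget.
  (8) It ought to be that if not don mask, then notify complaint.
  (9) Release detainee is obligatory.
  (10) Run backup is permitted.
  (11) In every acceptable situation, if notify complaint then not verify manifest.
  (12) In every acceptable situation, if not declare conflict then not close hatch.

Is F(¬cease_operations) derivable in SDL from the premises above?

Premise 1 is O(cease_operations → release_detainee); even if O(release_detainee) held, inferring O(cease_operations) would be affirming the consequent — invalid.
No other premise forces O(cease_operations). An ideal world satisfying every premise can still have ¬cease_operations true, so F(¬cease_operations) is not derivable.

No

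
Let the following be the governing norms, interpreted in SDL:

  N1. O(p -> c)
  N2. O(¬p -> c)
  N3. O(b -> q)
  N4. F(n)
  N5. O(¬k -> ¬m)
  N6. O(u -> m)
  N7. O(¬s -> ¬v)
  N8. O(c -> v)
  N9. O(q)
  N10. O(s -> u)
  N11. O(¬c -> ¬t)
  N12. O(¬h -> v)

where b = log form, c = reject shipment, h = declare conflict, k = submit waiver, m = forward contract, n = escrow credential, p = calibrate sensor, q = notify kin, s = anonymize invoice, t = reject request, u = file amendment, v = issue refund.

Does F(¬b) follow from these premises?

No

Premise 3 is O(b -> q); even if O(q) held, inferring O(b) would be affirming the consequent — invalid.
No other premise forces O(b). An ideal world satisfying every premise can still have ¬b true, so F(¬b) is not derivable.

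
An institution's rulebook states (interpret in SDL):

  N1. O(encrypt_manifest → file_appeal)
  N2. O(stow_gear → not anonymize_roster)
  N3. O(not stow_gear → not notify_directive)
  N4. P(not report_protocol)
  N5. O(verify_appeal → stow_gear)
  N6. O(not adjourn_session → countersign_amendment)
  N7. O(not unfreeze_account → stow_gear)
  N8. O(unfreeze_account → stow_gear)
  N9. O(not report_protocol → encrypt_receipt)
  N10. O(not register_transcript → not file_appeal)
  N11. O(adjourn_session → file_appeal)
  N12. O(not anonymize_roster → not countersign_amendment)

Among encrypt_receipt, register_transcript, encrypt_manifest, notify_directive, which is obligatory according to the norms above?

By case analysis on unfreeze_account: premise 8 gives O(unfreeze_account → stow_gear) and premise 7 gives O(not unfreeze_account → stow_gear), so O(stow_gear) either way.
With premise 2, O(stow_gear → not anonymize_roster), the K-axiom yields O(not anonymize_roster).
From O(not anonymize_roster) and premise 12, O(not anonymize_roster → not countersign_amendment), we obtain O(not countersign_amendment).
Premise 6, O(not adjourn_session → countersign_amendment), contraposes to O(not countersign_amendment → adjourn_session); with O(not countersign_amendment) we get O(adjourn_session).
From O(adjourn_session) and premise 11, O(adjourn_session → file_appeal), we obtain O(file_appeal).
Premise 10 is O(not register_transcript → not file_appeal); contrapositively O(file_appeal → register_transcript). Since O(file_appeal) holds, K gives O(register_transcript).
So O(register_transcript) holds — register_transcript is obligatory. None of the other listed options is made obligatory by any chain of premises.

register_transcript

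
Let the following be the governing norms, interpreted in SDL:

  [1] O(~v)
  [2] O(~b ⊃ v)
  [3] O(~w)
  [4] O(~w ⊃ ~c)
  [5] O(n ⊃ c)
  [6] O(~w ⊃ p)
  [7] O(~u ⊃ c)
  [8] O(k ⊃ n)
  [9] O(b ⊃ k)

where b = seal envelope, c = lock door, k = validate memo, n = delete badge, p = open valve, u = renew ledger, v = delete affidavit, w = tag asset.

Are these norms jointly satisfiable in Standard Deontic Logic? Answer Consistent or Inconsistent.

Premise 1 gives O(~v).
Premise 2, O(~b ⊃ v), contraposes to O(~v ⊃ b); with O(~v) we get O(b).
From O(b) and premise 9, O(b ⊃ k), we obtain O(k).
With premise 8, O(k ⊃ n), the K-axiom yields O(n).
From O(n) and premise 5, O(n ⊃ c), we obtain O(c).
Premise 4 is O(~w ⊃ ~c); contrapositively O(c ⊃ w). Since O(c) holds, K gives O(w).
However, premise 3 gives O(~w).
We now have both O(w) and O(~w) — w is simultaneously obligatory and forbidden, violating the D-axiom.

Inconsistent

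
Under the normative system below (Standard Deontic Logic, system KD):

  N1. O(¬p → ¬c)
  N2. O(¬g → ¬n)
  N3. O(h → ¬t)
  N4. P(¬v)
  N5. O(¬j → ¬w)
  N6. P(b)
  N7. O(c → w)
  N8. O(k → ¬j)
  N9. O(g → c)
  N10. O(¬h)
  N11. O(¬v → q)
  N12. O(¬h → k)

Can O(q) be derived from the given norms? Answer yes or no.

Premise 11 is O(¬v → q), but O(¬v) is not derivable from the premises (the permission P(¬v) asserts only ¬O(v), not O(¬v)), so it does not yield O(q).
No other premise forces O(q). An ideal world satisfying every premise can still have q false, so O(q) is not derivable.

No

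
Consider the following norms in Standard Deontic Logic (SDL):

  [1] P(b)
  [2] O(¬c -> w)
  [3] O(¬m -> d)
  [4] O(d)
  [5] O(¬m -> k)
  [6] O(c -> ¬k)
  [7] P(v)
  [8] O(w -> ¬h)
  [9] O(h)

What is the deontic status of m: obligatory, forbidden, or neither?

Premise 9 gives O(h).
Premise 8 is O(w -> ¬h); contrapositively O(h -> ¬w). Since O(h) holds, K gives O(¬w).
The contrapositive of premise 2 (O(¬c -> w)) is O(¬w -> c), and O(¬w) is already established, so O(c).
Premise 6 is O(c -> ¬k); since O(c), deontic closure gives O(¬k).
The contrapositive of premise 5 (O(¬m -> k)) is O(¬k -> m), and O(¬k) is already established, so O(m).
Premises 1, 3, 4, 7 do not contribute to this derivation.
Hence m is obligatory.

Obligatory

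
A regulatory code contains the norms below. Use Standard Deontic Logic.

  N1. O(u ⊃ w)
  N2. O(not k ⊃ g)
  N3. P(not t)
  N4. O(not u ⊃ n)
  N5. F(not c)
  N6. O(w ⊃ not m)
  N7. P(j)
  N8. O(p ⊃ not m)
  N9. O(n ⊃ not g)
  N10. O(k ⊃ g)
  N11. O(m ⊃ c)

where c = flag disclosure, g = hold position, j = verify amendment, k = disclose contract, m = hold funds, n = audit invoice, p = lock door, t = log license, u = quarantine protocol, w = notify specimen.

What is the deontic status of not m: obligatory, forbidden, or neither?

Obligatory

Premises 2 and 10 cover both cases: O(not k ⊃ g) and O(k ⊃ g). Since not k ∨ k is a tautology, O(g) follows.
Premise 9, O(n ⊃ not g), contraposes to O(g ⊃ not n); with O(g) we get O(not n).
The contrapositive of premise 4 (O(not u ⊃ n)) is O(not n ⊃ u), and O(not n) is already established, so O(u).
Premise 1 is O(u ⊃ w); since O(u), deontic closure gives O(w).
Premise 6 is O(w ⊃ not m); since O(w), deontic closure gives O(not m).
Premises 3, 5, 7, 8, 11 do not contribute to this derivation.
Hence not m is obligatory.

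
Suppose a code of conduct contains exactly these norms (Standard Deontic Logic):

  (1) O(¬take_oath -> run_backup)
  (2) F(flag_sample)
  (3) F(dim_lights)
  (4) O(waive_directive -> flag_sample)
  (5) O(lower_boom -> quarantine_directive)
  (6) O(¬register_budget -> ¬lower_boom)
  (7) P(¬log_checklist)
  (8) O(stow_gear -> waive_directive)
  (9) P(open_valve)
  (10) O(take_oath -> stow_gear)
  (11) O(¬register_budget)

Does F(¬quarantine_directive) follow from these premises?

Premise 5 is O(lower_boom -> quarantine_directive), but O(lower_boom) is not derivable from the premises, so it does not yield O(quarantine_directive).
No other premise forces O(quarantine_directive). An ideal world satisfying every premise can still have ¬quarantine_directive true, so F(¬quarantine_directive) is not derivable.

No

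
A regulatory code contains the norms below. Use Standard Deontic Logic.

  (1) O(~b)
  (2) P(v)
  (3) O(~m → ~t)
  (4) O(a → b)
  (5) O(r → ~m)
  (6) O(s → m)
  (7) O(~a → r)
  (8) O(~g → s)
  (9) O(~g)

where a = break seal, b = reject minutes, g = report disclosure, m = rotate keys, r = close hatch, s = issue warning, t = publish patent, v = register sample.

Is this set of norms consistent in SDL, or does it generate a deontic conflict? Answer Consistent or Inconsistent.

Inconsistent

Premise 9 states O(~g) outright.
With premise 8, O(~g → s), the K-axiom yields O(s).
From O(s) and premise 6, O(s → m), we obtain O(m).
The contrapositive of premise 5 (O(r → ~m)) is O(m → ~r), and O(m) is already established, so O(~r).
Premise 7 is O(~a → r); contrapositively O(~r → a). Since O(~r) holds, K gives O(a).
Premise 4 is O(a → b); since O(a), deontic closure gives O(b).
However, premise 1 gives O(~b).
We now have both O(b) and O(~b) — b is simultaneously obligatory and forbidden, violating the D-axiom.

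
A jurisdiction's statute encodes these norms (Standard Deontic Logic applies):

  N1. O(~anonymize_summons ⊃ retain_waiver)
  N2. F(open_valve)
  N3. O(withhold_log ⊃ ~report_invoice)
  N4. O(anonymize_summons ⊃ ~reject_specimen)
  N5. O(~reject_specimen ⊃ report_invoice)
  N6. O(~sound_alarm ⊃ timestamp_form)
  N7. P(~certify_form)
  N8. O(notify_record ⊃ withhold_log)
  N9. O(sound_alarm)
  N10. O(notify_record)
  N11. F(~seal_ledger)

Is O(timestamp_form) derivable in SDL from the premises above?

No

Premise 6 is O(~sound_alarm ⊃ timestamp_form), but O(~sound_alarm) is not derivable from the premises, so it does not yield O(timestamp_form).
No other premise forces O(timestamp_form). An ideal world satisfying every premise can still have timestamp_form false, so O(timestamp_form) is not derivable.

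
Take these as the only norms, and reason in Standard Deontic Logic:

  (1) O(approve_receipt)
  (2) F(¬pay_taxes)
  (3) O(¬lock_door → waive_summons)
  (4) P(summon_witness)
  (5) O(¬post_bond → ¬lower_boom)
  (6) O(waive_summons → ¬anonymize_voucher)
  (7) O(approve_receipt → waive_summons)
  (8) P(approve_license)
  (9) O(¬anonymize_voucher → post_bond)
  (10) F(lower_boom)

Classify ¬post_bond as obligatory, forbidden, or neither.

From premise 1 we have O(approve_receipt).
With premise 7, O(approve_receipt → waive_summons), the K-axiom yields O(waive_summons).
From O(waive_summons) and premise 6, O(waive_summons → ¬anonymize_voucher), we obtain O(¬anonymize_voucher).
Applying K to premise 9 (O(¬anonymize_voucher → post_bond)) and O(¬anonymize_voucher) yields O(post_bond).
Premises 2, 3, 4, 5, 8, 10 do not contribute to this derivation.
Thus O(post_bond), which is F(¬post_bond): ¬post_bond is forbidden.

Forbidden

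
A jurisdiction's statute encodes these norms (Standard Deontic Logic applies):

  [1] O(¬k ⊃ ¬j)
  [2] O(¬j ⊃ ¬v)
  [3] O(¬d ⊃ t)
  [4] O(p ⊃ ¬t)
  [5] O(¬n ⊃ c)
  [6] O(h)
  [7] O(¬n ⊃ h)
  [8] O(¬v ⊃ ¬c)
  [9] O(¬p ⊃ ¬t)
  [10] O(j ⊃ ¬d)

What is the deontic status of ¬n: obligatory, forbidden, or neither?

Forbidden

By case analysis on p: premise 4 gives O(p ⊃ ¬t) and premise 9 gives O(¬p ⊃ ¬t), so O(¬t) either way.
Premise 3 is O(¬d ⊃ t); contrapositively O(¬t ⊃ d). Since O(¬t) holds, K gives O(d).
Premise 10, O(j ⊃ ¬d), contraposes to O(d ⊃ ¬j); with O(d) we get O(¬j).
Applying K to premise 2 (O(¬j ⊃ ¬v)) and O(¬j) yields O(¬v).
Premise 8 is O(¬v ⊃ ¬c); since O(¬v), deontic closure gives O(¬c).
Premise 5 is O(¬n ⊃ c); contrapositively O(¬c ⊃ n). Since O(¬c) holds, K gives O(n).
Premises 1, 6, 7 do not contribute to this derivation.
Thus O(n), which is F(¬n): ¬n is forbidden.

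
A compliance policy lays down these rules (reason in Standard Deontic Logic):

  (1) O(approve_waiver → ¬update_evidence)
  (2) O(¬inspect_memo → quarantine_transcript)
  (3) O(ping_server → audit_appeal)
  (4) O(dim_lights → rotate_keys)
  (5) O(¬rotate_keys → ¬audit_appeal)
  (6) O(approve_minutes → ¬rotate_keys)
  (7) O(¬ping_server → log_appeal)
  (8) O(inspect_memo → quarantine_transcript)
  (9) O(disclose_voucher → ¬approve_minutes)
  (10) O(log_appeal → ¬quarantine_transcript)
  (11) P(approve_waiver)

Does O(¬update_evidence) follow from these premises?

Premise 1 is O(approve_waiver → ¬update_evidence), but O(approve_waiver) is not derivable from the premises (the permission P(approve_waiver) asserts only ¬O(¬approve_waiver), not O(approve_waiver)), so it does not yield O(¬update_evidence).
No other premise forces O(¬update_evidence). An ideal world satisfying every premise can still have ¬update_evidence false, so O(¬update_evidence) is not derivable.

No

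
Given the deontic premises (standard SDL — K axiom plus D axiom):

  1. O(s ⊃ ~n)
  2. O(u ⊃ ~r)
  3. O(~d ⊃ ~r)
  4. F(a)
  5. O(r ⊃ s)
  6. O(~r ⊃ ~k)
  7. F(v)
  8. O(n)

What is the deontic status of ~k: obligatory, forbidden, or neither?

Obligatory

From premise 8 we have O(n).
The contrapositive of premise 1 (O(s ⊃ ~n)) is O(n ⊃ ~s), and O(n) is already established, so O(~s).
Premise 5 is O(r ⊃ s); contrapositively O(~s ⊃ ~r). Since O(~s) holds, K gives O(~r).
Premise 6 is O(~r ⊃ ~k); since O(~r), deontic closure gives O(~k).
Premises 2, 3, 4, 7 do not contribute to this derivation.
Hence ~k is obligatory.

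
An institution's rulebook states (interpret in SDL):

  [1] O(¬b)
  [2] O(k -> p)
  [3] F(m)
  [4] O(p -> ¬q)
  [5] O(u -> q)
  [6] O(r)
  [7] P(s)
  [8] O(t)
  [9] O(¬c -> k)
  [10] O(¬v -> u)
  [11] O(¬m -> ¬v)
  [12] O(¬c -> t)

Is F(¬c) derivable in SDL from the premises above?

Yes

Premise 3 is F(m), i.e. O(¬m).
Premise 11 is O(¬m -> ¬v); since O(¬m), deontic closure gives O(¬v).
Applying K to premise 10 (O(¬v -> u)) and O(¬v) yields O(u).
With premise 5, O(u -> q), the K-axiom yields O(q).
Premise 4, O(p -> ¬q), contraposes to O(q -> ¬p); with O(q) we get O(¬p).
Premise 2, O(k -> p), contraposes to O(¬p -> ¬k); with O(¬p) we get O(¬k).
Premise 9 is O(¬c -> k); contrapositively O(¬k -> c). Since O(¬k) holds, K gives O(c).
Premises 1, 6, 7, 8, 12 do not contribute to this derivation.
So O(c) holds, i.e. F(¬c). The claim follows.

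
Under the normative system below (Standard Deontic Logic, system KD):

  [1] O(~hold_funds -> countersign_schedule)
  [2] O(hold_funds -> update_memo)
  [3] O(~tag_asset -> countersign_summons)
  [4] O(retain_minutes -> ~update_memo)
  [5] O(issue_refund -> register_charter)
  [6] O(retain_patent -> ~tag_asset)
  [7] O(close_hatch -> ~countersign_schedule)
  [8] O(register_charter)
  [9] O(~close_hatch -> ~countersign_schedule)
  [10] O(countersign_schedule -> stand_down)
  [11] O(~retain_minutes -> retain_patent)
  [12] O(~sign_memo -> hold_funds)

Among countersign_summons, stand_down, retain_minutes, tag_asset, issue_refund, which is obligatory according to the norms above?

Premises 9 and 7 are O(~close_hatch -> ~countersign_schedule) and O(close_hatch -> ~countersign_schedule); every ideal world satisfies ~close_hatch or close_hatch, so in either case ~countersign_schedule holds — hence O(~countersign_schedule).
Premise 1, O(~hold_funds -> countersign_schedule), contraposes to O(~countersign_schedule -> hold_funds); with O(~countersign_schedule) we get O(hold_funds).
Applying K to premise 2 (O(hold_funds -> update_memo)) and O(hold_funds) yields O(update_memo).
Premise 4 is O(retain_minutes -> ~update_memo); contrapositively O(update_memo -> ~retain_minutes). Since O(update_memo) holds, K gives O(~retain_minutes).
Premise 11 is O(~retain_minutes -> retain_patent); since O(~retain_minutes), deontic closure gives O(retain_patent).
Applying K to premise 6 (O(retain_patent -> ~tag_asset)) and O(retain_patent) yields O(~tag_asset).
From O(~tag_asset) and premise 3, O(~tag_asset -> countersign_summons), we obtain O(countersign_summons).
So O(countersign_summons) holds — countersign_summons is obligatory. None of the other listed options is made obligatory by any chain of premises.

countersign_summons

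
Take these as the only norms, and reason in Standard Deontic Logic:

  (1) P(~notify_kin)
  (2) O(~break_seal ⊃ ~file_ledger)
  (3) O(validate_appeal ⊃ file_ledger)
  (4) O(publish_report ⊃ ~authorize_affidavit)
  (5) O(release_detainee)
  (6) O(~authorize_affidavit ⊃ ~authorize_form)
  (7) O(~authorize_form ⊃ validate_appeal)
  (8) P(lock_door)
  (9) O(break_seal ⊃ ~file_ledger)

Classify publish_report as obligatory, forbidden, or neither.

Premises 9 and 2 are O(break_seal ⊃ ~file_ledger) and O(~break_seal ⊃ ~file_ledger); every ideal world satisfies break_seal or ~break_seal, so in either case ~file_ledger holds — hence O(~file_ledger).
Premise 3, O(validate_appeal ⊃ file_ledger), contraposes to O(~file_ledger ⊃ ~validate_appeal); with O(~file_ledger) we get O(~validate_appeal).
Premise 7, O(~authorize_form ⊃ validate_appeal), contraposes to O(~validate_appeal ⊃ authorize_form); with O(~validate_appeal) we get O(authorize_form).
Premise 6 is O(~authorize_affidavit ⊃ ~authorize_form); contrapositively O(authorize_form ⊃ authorize_affidavit). Since O(authorize_form) holds, K gives O(authorize_affidavit).
Premise 4 is O(publish_report ⊃ ~authorize_affidavit); contrapositively O(authorize_affidavit ⊃ ~publish_report). Since O(authorize_affidavit) holds, K gives O(~publish_report).
Premises 1, 5, 8 do not contribute to this derivation.
Thus O(~publish_report), which is F(publish_report): publish_report is forbidden.

Forbidden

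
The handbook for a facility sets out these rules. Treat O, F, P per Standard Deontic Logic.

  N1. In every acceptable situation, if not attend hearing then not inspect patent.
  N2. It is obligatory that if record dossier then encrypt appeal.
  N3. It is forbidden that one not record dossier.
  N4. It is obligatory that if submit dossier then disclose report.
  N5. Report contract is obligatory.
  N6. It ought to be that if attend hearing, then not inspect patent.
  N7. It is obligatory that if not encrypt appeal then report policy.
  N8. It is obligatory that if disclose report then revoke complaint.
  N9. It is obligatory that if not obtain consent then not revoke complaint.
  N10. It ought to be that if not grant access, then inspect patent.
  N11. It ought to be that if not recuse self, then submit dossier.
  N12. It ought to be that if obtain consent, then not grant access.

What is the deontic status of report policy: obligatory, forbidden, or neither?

Premise 7 is O(¬encrypt_appeal → report_policy), but O(¬encrypt_appeal) is not derivable from the premises, so it does not yield O(report_policy).
No premise or chain of K-axiom applications forces O(report_policy), and none forces O(¬report_policy). So report_policy is neither obligatory nor forbidden under these norms.

Neither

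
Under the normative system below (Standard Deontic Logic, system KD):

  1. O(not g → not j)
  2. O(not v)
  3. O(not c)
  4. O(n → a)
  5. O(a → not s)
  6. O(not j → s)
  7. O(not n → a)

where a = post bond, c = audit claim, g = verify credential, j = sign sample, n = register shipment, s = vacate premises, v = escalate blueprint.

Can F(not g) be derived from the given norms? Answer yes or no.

Yes

By case analysis on not n: premise 7 gives O(not n → a) and premise 4 gives O(n → a), so O(a) either way.
Premise 5 is O(a → not s); since O(a), deontic closure gives O(not s).
The contrapositive of premise 6 (O(not j → s)) is O(not s → j), and O(not s) is already established, so O(j).
Premise 1, O(not g → not j), contraposes to O(j → g); with O(j) we get O(g).
Premises 2, 3 do not contribute to this derivation.
So O(g) holds, i.e. F(not g). The claim follows.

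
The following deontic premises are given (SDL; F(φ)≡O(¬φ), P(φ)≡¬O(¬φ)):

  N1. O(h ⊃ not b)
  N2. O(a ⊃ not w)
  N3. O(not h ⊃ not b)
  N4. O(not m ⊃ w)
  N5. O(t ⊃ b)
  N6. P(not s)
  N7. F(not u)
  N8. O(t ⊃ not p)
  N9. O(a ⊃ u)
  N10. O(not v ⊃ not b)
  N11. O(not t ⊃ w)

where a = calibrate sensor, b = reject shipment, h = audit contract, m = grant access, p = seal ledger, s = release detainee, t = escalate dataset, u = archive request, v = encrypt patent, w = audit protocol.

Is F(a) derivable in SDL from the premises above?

Yes

By case analysis on h: premise 1 gives O(h ⊃ not b) and premise 3 gives O(not h ⊃ not b), so O(not b) either way.
The contrapositive of premise 5 (O(t ⊃ b)) is O(not b ⊃ not t), and O(not b) is already established, so O(not t).
Applying K to premise 11 (O(not t ⊃ w)) and O(not t) yields O(w).
Premise 2 is O(a ⊃ not w); contrapositively O(w ⊃ not a). Since O(w) holds, K gives O(not a).
Premises 4, 6, 7, 8, 9, 10 do not contribute to this derivation.
So O(not a) holds, i.e. F(a). The claim follows.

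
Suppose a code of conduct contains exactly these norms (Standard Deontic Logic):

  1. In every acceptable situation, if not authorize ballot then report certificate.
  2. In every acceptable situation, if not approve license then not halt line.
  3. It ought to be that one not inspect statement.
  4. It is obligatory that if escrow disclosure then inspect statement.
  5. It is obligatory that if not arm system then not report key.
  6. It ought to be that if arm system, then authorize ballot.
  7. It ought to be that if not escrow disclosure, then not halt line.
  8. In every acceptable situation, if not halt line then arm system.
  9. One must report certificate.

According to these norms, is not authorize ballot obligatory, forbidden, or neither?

From premise 3 we have O(¬inspect_statement).
The contrapositive of premise 4 (O(escrow_disclosure → inspect_statement)) is O(¬inspect_statement → ¬escrow_disclosure), and O(¬inspect_statement) is already established, so O(¬escrow_disclosure).
Premise 7 is O(¬escrow_disclosure → ¬halt_line); since O(¬escrow_disclosure), deontic closure gives O(¬halt_line).
From O(¬halt_line) and premise 8, O(¬halt_line → arm_system), we obtain O(arm_system).
From O(arm_system) and premise 6, O(arm_system → authorize_ballot), we obtain O(authorize_ballot).
Premises 1, 2, 5, 9 do not contribute to this derivation.
Thus O(authorize_ballot), which is F(¬authorize_ballot): ¬authorize_ballot is forbidden.

Forbidden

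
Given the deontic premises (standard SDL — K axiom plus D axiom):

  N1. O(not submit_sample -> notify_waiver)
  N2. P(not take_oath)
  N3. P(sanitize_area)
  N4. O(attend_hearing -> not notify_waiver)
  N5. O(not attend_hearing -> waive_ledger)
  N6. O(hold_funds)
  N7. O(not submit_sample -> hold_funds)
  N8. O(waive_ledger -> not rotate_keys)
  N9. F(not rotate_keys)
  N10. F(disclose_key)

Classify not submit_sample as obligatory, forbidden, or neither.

Forbidden

Premise 9, F(not rotate_keys), is equivalent to O(rotate_keys).
Premise 8 is O(waive_ledger -> not rotate_keys); contrapositively O(rotate_keys -> not waive_ledger). Since O(rotate_keys) holds, K gives O(not waive_ledger).
Premise 5, O(not attend_hearing -> waive_ledger), contraposes to O(not waive_ledger -> attend_hearing); with O(not waive_ledger) we get O(attend_hearing).
Applying K to premise 4 (O(attend_hearing -> not notify_waiver)) and O(attend_hearing) yields O(not notify_waiver).
The contrapositive of premise 1 (O(not submit_sample -> notify_waiver)) is O(not notify_waiver -> submit_sample), and O(not notify_waiver) is already established, so O(submit_sample).
Premises 2, 3, 6, 7, 10 do not contribute to this derivation.
Thus O(submit_sample), which is F(not submit_sample): not submit_sample is forbidden.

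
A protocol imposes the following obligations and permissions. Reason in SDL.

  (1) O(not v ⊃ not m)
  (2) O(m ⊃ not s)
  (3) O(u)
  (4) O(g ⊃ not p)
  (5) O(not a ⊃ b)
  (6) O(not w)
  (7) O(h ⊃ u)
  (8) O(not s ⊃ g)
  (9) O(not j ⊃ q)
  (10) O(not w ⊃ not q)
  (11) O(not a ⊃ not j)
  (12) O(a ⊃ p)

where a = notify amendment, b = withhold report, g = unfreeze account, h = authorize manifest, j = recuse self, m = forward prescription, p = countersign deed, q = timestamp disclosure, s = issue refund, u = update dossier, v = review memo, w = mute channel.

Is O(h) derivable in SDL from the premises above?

No

Premise 7 is O(h ⊃ u); even if O(u) held, inferring O(h) would be affirming the consequent — invalid.
No other premise forces O(h). An ideal world satisfying every premise can still have h false, so O(h) is not derivable.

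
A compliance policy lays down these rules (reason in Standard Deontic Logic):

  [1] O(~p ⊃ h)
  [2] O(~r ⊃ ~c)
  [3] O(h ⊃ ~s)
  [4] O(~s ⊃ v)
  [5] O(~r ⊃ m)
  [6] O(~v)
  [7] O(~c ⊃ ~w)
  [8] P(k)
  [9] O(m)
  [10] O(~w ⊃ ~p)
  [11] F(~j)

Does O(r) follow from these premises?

Yes

Premise 6 gives O(~v).
The contrapositive of premise 4 (O(~s ⊃ v)) is O(~v ⊃ s), and O(~v) is already established, so O(s).
Premise 3 is O(h ⊃ ~s); contrapositively O(s ⊃ ~h). Since O(s) holds, K gives O(~h).
The contrapositive of premise 1 (O(~p ⊃ h)) is O(~h ⊃ p), and O(~h) is already established, so O(p).
The contrapositive of premise 10 (O(~w ⊃ ~p)) is O(p ⊃ w), and O(p) is already established, so O(w).
Premise 7 is O(~c ⊃ ~w); contrapositively O(w ⊃ c). Since O(w) holds, K gives O(c).
Premise 2 is O(~r ⊃ ~c); contrapositively O(c ⊃ r). Since O(c) holds, K gives O(r).
Premises 5, 8, 9, 11 do not contribute to this derivation.
So O(r) follows.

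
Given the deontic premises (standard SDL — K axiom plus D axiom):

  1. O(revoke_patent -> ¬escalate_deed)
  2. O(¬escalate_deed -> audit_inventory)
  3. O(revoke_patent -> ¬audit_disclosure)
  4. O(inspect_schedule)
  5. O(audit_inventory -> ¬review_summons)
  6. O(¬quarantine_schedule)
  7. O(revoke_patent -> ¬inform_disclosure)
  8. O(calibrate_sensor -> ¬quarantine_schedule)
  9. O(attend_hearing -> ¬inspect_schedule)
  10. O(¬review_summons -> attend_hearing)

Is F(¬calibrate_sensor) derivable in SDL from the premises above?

Premise 8 is O(calibrate_sensor -> ¬quarantine_schedule); even if O(¬quarantine_schedule) held, inferring O(calibrate_sensor) would be affirming the consequent — invalid.
No other premise forces O(calibrate_sensor). An ideal world satisfying every premise can still have ¬calibrate_sensor true, so F(¬calibrate_sensor) is not derivable.

No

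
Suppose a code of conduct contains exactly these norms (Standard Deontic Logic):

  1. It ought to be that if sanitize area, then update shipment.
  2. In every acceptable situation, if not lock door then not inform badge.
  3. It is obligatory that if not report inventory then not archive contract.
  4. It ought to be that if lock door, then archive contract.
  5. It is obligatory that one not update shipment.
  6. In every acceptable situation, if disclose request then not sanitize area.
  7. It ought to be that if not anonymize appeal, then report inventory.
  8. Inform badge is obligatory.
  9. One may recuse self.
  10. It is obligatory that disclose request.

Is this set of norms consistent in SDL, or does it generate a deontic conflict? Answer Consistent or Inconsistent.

Premise 1 is O(sanitize_area → update_shipment), but O(sanitize_area) is not derivable from the premises, so it does not yield O(update_shipment).
So O(update_shipment) is not derivable, and the apparent clash with O(¬update_shipment) does not arise.
A world satisfying every obligation exists (e.g. anonymize_appeal=false, archive_contract=true, disclose_request=true, inform_badge=true, lock_door=true, recuse_self=false, report_inventory=true, sanitize_area=false, update_shipment=false); no atom is both obligatory and forbidden, so the set is consistent.

Consistent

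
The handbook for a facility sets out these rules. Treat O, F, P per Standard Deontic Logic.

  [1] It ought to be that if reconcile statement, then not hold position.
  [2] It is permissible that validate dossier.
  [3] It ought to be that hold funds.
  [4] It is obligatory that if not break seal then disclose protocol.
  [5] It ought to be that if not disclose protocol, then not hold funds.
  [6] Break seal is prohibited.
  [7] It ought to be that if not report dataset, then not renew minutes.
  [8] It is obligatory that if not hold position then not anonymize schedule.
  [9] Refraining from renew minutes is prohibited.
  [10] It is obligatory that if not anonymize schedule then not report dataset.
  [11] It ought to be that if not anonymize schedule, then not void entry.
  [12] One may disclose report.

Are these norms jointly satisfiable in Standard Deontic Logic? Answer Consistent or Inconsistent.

Consistent

Premise 5 is O(¬disclose_protocol → ¬hold_funds), but O(¬disclose_protocol) is not derivable from the premises, so it does not yield O(¬hold_funds).
So O(¬hold_funds) is not derivable, and the apparent clash with O(hold_funds) does not arise.
A world satisfying every obligation exists (e.g. anonymize_schedule=true, break_seal=false, disclose_protocol=true, disclose_report=false, hold_funds=true, hold_position=true, reconcile_statement=false, renew_minutes=true, report_dataset=true, validate_dossier=false, void_entry=false); no atom is both obligatory and forbidden, so the set is consistent.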